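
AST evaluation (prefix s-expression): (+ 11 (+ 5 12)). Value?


Evaluate inner: (+ 5 12) = 17
Evaluate root: (+ 11 17) = 28
Result: 28


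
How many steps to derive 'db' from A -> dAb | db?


Derivation: A => db
Steps: 1


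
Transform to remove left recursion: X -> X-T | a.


Left-recursive alternatives: X-T; non-recursive: a
Introduce X': X -> aX', X' -> -TX' | ε


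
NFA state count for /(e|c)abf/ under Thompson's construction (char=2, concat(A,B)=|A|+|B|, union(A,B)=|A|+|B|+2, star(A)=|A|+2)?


Syntax tree has 5 char leaf(s), 1 union(s), 0 star(s)
chars contribute 5×2 = 10; each union adds +2; each star adds +2
Total: 10 + 2 + 0 = 12 states


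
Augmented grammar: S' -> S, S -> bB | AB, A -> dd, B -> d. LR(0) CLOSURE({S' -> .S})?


Start: S' -> .S
For each item with dot before a nonterminal B, add B -> .γ for every B-production
Closure: [S' -> .S, S -> .bB, S -> .AB, A -> .dd]


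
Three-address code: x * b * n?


Break into single-operator statements:
t1 = x * b
t2 = t1 * n


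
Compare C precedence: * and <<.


'*' is multiplicative (level 10); '<<' is shift (level 8)
Higher level binds tighter
'*' has higher precedence than '<<'


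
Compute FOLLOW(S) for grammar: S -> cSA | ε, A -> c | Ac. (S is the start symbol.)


$ ∈ FOLLOW(S). For each A -> αBβ: add FIRST(β)\{ε} to FOLLOW(B); if β nullable, add FOLLOW(A).
FOLLOW(S) = {$, c}


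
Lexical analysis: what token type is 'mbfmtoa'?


Pattern: letter/underscore followed by alphanumerics, not a keyword
Type: IDENTIFIER


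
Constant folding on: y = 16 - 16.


16 - 16 = 0 at compile time
Optimized: y = 0


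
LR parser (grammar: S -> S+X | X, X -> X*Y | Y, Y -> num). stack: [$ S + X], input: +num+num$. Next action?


handle 'S+X' on top; lookahead ∈ FOLLOW(S) = {+, $}
Action: reduce (S -> S+X)


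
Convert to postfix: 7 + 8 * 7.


* has higher precedence, evaluate 8*7 first
Postfix: 7 8 7 * +


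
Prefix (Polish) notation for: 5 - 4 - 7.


left-to-right (same/higher precedence on left): tree is (- (- 5 4) 7)
Prefix: - - 5 4 7


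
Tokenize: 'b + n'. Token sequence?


Scan left to right, longest-match per lexeme
Tokens: ID(b), OP(+), ID(n)


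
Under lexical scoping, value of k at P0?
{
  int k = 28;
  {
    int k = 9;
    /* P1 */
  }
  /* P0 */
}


k declared in the same block as P0
k = 28


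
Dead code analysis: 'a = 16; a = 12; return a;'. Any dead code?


first assignment to a is overwritten before any read
Dead: 'a = 16'


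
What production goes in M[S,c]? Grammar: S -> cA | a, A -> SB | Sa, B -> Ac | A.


For [S, c]: 'c' ∈ FIRST(cA)
Entry: S -> cA


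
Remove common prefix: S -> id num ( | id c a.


Common prefix: 'id'
Factored: S -> id S', S' -> num ( | c a


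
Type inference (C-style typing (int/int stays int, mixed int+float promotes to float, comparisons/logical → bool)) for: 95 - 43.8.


Operand types: int - float
Rule: mixed int/float promotes to float; int/int stays int
Result type: float


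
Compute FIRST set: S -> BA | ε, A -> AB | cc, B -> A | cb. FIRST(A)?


Per alternative of A: FIRST(AB) = {c}; FIRST(cc) = {c}
FIRST(A) = {c}


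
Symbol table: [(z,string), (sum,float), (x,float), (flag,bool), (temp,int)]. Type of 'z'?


Lookup 'z' → type string


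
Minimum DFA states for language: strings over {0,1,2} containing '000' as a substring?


KMP-style automaton: 3 progress states + 1 absorbing accept = 4
Minimal DFA: 4 states


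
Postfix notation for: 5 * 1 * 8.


Left to right (same or higher precedence on left)
Postfix: 5 1 * 8 *


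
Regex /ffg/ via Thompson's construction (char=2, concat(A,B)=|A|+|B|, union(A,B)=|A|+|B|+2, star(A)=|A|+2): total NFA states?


Syntax tree has 3 char leaf(s), 0 union(s), 0 star(s)
chars contribute 3×2 = 6; each union adds +2; each star adds +2
Total: 6 + 0 + 0 = 6 states


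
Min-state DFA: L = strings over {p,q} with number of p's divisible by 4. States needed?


Track (count of p) mod 4: states 0..3, accept at 0
Minimal DFA: 4 states


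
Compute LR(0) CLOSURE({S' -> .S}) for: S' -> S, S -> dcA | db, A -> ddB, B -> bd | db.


Start: S' -> .S
For each item with dot before a nonterminal B, add B -> .γ for every B-production
Closure: [S' -> .S, S -> .dcA, S -> .db]


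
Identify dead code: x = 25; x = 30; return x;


first assignment to x is overwritten before any read
Dead: 'x = 25'


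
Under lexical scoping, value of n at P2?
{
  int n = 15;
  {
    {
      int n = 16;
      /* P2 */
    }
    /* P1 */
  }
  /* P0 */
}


n declared in the same block as P2
n = 16


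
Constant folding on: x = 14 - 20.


14 - 20 = -6 at compile time
Optimized: x = -6


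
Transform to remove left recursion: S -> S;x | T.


Left-recursive alternatives: S;x; non-recursive: T
Introduce S': S -> TS', S' -> ;xS' | ε


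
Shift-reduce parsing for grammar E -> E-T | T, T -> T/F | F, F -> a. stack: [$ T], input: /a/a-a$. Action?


shift '/' to continue T -> T/F
Action: shift


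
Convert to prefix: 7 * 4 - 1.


left-to-right (same/higher precedence on left): tree is (- (* 7 4) 1)
Prefix: - * 7 4 1


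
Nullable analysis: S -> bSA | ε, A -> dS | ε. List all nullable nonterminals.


A nonterminal is nullable iff some alternative derives ε (directly, or every symbol in it is nullable)
Nullable: {A, S}


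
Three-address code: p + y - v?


Break into single-operator statements:
t1 = p + y
t2 = t1 - v


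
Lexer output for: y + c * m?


Scan left to right, longest-match per lexeme
Tokens: ID(y), OP(+), ID(c), OP(*), ID(m)


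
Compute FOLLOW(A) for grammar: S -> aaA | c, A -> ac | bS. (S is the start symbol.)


$ ∈ FOLLOW(S). For each A -> αBβ: add FIRST(β)\{ε} to FOLLOW(B); if β nullable, add FOLLOW(A).
FOLLOW(A) = {$}


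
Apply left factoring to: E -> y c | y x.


Common prefix: 'y'
Factored: E -> y E', E' -> c | x


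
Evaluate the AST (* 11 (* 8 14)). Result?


Evaluate inner: (* 8 14) = 112
Evaluate root: (* 11 112) = 1232
Result: 1232


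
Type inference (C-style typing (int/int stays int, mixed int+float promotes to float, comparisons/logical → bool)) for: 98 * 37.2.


Operand types: int * float
Rule: mixed int/float promotes to float; int/int stays int
Result type: float


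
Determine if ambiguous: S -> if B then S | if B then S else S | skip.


dangling else: 'if B then if B then skip else skip' parses two ways
Ambiguous


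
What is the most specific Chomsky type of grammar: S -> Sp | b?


Left-linear: every RHS is a terminal or one nonterminal followed by a terminal
Classification: Type 3 (Regular)


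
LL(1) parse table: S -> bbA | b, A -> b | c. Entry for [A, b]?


For [A, b]: 'b' ∈ FIRST(b)
Entry: A -> b


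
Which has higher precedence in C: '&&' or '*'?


'*' is multiplicative (level 10); '&&' is logical AND (level 2)
Higher level binds tighter
'*' has higher precedence than '&&'


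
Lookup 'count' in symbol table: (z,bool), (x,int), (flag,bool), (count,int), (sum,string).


Lookup 'count' → type int


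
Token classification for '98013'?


Pattern: digits only
Type: INTEGER_LITERAL


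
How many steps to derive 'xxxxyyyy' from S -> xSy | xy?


Derivation: S => xSy => xxSyy => xxxSyyy => xxxxyyyy
Steps: 4


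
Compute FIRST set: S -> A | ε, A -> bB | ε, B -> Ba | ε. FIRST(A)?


Per alternative of A: FIRST(bB) = {b}; FIRST(ε) = {ε}
FIRST(A) = {b, ε}


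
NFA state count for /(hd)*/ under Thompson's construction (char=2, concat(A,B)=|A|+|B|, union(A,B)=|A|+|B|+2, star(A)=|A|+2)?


Syntax tree has 2 char leaf(s), 0 union(s), 1 star(s)
chars contribute 2×2 = 4; each union adds +2; each star adds +2
Total: 4 + 0 + 2 = 6 states


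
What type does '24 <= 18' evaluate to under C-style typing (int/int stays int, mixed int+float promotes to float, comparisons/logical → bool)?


Operand types: int <= int
Rule: comparison yields bool
Result type: bool


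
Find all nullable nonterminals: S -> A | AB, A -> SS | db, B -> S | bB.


A nonterminal is nullable iff some alternative derives ε (directly, or every symbol in it is nullable)
Nullable: {}


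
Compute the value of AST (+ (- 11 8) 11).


Evaluate inner: (- 11 8) = 3
Evaluate root: (+ 3 11) = 14
Result: 14


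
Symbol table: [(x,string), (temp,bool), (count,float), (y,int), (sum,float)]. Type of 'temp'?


Lookup 'temp' → type bool


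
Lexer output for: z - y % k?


Scan left to right, longest-match per lexeme
Tokens: ID(z), OP(-), ID(y), OP(%), ID(k)


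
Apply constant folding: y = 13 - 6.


13 - 6 = 7 at compile time
Optimized: y = 7


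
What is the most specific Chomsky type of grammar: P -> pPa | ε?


Single nonterminal LHS, but p^n a^n is not regular
Classification: Type 2 (Context-Free)


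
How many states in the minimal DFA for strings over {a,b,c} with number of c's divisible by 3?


Track (count of c) mod 3: states 0..2, accept at 0
Minimal DFA: 3 states


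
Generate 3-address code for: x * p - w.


Break into single-operator statements:
t1 = x * p
t2 = t1 - w


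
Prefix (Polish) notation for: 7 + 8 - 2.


left-to-right (same/higher precedence on left): tree is (- (+ 7 8) 2)
Prefix: - + 7 8 2


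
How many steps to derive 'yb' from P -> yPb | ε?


Derivation: P => yPb => yb
Steps: 2


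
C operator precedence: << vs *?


'*' is multiplicative (level 10); '<<' is shift (level 8)
Higher level binds tighter
'*' has higher precedence than '<<'


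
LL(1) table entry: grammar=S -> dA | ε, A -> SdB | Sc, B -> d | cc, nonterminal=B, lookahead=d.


For [B, d]: 'd' ∈ FIRST(d)
Entry: B -> d


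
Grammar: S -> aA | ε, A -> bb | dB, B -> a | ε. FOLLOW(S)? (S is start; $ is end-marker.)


$ ∈ FOLLOW(S). For each A -> αBβ: add FIRST(β)\{ε} to FOLLOW(B); if β nullable, add FOLLOW(A).
FOLLOW(S) = {$}


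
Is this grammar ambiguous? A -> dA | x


right-linear, alternatives start with distinct terminals 'd' vs 'x': unique leftmost derivation
Unambiguous


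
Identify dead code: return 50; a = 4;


statement follows a return and is unreachable
Dead: 'a = 4'


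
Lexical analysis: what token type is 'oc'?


Pattern: letter/underscore followed by alphanumerics, not a keyword
Type: IDENTIFIER


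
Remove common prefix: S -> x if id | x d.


Common prefix: 'x'
Factored: S -> x S', S' -> if id | d


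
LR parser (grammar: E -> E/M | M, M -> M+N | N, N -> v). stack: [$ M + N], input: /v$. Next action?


handle 'M+N' on top
Action: reduce (M -> M+N)


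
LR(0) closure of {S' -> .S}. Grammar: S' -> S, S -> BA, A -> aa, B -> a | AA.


Start: S' -> .S
For each item with dot before a nonterminal B, add B -> .γ for every B-production
Closure: [S' -> .S, S -> .BA, B -> .a, B -> .AA, A -> .aa]


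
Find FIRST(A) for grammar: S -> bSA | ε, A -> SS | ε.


Per alternative of A: FIRST(SS) = {b, ε}; FIRST(ε) = {ε}
FIRST(A) = {b, ε}


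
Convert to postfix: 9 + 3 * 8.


* has higher precedence, evaluate 3*8 first
Postfix: 9 3 8 * +


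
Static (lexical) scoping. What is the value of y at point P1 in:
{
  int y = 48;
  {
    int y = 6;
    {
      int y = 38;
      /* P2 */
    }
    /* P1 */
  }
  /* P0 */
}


y declared in the same block as P1
y = 6


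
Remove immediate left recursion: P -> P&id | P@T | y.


Left-recursive alternatives: P&id, P@T; non-recursive: y
Introduce P': P -> yP', P' -> &idP' | @TP' | ε


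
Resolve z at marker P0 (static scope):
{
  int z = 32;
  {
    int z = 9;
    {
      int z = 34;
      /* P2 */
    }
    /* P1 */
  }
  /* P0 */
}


z declared in the same block as P0
z = 32


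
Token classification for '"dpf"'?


Pattern: double-quoted sequence
Type: STRING_LITERAL


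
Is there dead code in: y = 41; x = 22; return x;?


y is assigned but never read
Dead: 'y = 41'


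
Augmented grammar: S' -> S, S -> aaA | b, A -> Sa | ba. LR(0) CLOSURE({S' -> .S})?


Start: S' -> .S
For each item with dot before a nonterminal B, add B -> .γ for every B-production
Closure: [S' -> .S, S -> .aaA, S -> .b]


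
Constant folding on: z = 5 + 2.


5 + 2 = 7 at compile time
Optimized: z = 7


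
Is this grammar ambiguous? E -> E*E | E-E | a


'a*a-a' has two parse trees (no precedence encoded between * and -)
Ambiguous


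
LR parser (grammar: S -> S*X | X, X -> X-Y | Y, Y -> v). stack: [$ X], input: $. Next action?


lookahead ∉ {-} so X won't extend; reduce S -> X
Action: reduce (S -> X)


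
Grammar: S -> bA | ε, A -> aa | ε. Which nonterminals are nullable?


A nonterminal is nullable iff some alternative derives ε (directly, or every symbol in it is nullable)
Nullable: {A, S}


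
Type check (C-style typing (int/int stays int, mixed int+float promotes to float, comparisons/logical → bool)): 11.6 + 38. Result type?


Operand types: float + int
Rule: mixed int/float promotes to float; int/int stays int
Result type: float


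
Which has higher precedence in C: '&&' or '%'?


'%' is multiplicative (level 10); '&&' is logical AND (level 2)
Higher level binds tighter
'%' has higher precedence than '&&'


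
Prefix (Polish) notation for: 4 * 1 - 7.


left-to-right (same/higher precedence on left): tree is (- (* 4 1) 7)
Prefix: - * 4 1 7


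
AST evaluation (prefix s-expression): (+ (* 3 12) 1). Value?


Evaluate inner: (* 3 12) = 36
Evaluate root: (+ 36 1) = 37
Result: 37


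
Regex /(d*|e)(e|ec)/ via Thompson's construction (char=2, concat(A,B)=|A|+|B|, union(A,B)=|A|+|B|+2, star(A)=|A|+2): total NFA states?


Syntax tree has 5 char leaf(s), 2 union(s), 1 star(s)
chars contribute 5×2 = 10; each union adds +2; each star adds +2
Total: 10 + 4 + 2 = 16 states


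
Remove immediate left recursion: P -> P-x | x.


Left-recursive alternatives: P-x; non-recursive: x
Introduce P': P -> xP', P' -> -xP' | ε


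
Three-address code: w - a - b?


Break into single-operator statements:
t1 = w - a
t2 = t1 - b


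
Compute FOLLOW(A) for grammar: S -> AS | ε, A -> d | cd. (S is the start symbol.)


$ ∈ FOLLOW(S). For each A -> αBβ: add FIRST(β)\{ε} to FOLLOW(B); if β nullable, add FOLLOW(A).
FOLLOW(A) = {$, c, d}


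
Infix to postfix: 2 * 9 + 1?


Left to right (same or higher precedence on left)
Postfix: 2 9 * 1 +


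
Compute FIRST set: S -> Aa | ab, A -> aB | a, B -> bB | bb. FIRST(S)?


Per alternative of S: FIRST(Aa) = {a}; FIRST(ab) = {a}
FIRST(S) = {a}


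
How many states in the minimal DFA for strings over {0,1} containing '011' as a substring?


KMP-style automaton: 3 progress states + 1 absorbing accept = 4
Minimal DFA: 4 states


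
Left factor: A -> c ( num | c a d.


Common prefix: 'c'
Factored: A -> c A', A' -> ( num | a d


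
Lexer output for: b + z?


Scan left to right, longest-match per lexeme
Tokens: ID(b), OP(+), ID(z)


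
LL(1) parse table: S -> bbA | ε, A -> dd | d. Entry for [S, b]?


For [S, b]: 'b' ∈ FIRST(bbA)
Entry: S -> bbA


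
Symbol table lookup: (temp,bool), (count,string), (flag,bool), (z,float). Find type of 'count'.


Lookup 'count' → type string


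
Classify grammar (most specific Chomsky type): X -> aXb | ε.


Single nonterminal LHS, but a^n b^n is not regular
Classification: Type 2 (Context-Free)


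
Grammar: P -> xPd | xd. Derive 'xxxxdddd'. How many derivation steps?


Derivation: P => xPd => xxPdd => xxxPddd => xxxxdddd
Steps: 4


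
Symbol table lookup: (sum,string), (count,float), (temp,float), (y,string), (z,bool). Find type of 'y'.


Lookup 'y' → type string


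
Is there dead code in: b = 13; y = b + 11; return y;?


b is read by y's definition; y is returned
No dead code


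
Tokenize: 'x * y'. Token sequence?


Scan left to right, longest-match per lexeme
Tokens: ID(x), OP(*), ID(y)


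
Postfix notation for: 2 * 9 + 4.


Left to right (same or higher precedence on left)
Postfix: 2 9 * 4 +


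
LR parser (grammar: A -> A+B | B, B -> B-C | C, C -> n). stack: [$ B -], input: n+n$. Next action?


no handle; shift 'n'
Action: shift


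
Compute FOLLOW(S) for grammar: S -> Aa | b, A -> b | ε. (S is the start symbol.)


$ ∈ FOLLOW(S). For each A -> αBβ: add FIRST(β)\{ε} to FOLLOW(B); if β nullable, add FOLLOW(A).
FOLLOW(S) = {$}


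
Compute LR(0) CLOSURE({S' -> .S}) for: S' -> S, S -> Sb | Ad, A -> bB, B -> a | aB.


Start: S' -> .S
For each item with dot before a nonterminal B, add B -> .γ for every B-production
Closure: [S' -> .S, S -> .Sb, S -> .Ad, A -> .bB]


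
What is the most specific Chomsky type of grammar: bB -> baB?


LHS has context (more than one symbol) and |LHS| ≤ |RHS|
Classification: Type 1 (Context-Sensitive)


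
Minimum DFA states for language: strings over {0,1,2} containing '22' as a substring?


KMP-style automaton: 2 progress states + 1 absorbing accept = 3
Minimal DFA: 3 states


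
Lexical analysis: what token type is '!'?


Pattern: operator symbol
Type: OPERATOR


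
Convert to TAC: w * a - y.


Break into single-operator statements:
t1 = w * a
t2 = t1 - y


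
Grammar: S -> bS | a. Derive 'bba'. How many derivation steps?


Derivation: S => bS => bbS => bba
Steps: 3


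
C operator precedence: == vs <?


'<' is relational (level 7); '==' is equality (level 6)
Higher level binds tighter
'<' has higher precedence than '=='


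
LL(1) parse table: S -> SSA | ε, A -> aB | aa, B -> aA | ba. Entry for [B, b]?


For [B, b]: 'b' ∈ FIRST(ba)
Entry: B -> ba


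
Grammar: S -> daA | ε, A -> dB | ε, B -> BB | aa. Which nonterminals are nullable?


A nonterminal is nullable iff some alternative derives ε (directly, or every symbol in it is nullable)
Nullable: {A, S}


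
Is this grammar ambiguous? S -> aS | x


right-linear, alternatives start with distinct terminals 'a' vs 'x': unique leftmost derivation
Unambiguous


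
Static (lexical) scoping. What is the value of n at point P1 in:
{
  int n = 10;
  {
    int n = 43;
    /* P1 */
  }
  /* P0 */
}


n declared in the same block as P1
n = 43


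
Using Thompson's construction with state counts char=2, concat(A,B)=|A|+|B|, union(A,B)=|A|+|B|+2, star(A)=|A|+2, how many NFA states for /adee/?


Syntax tree has 4 char leaf(s), 0 union(s), 0 star(s)
chars contribute 4×2 = 8; each union adds +2; each star adds +2
Total: 8 + 0 + 0 = 8 states


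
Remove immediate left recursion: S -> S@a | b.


Left-recursive alternatives: S@a; non-recursive: b
Introduce S': S -> bS', S' -> @aS' | ε


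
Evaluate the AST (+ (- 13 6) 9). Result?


Evaluate inner: (- 13 6) = 7
Evaluate root: (+ 7 9) = 16
Result: 16


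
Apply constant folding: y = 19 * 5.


19 * 5 = 95 at compile time
Optimized: y = 95


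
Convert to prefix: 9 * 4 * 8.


left-to-right (same/higher precedence on left): tree is (* (* 9 4) 8)
Prefix: * * 9 4 8


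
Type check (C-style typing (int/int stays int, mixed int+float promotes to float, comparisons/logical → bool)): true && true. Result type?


Operand types: bool && bool
Rule: logical operators take bool operands and yield bool
Result type: bool


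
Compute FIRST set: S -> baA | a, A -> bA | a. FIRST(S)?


Per alternative of S: FIRST(baA) = {b}; FIRST(a) = {a}
FIRST(S) = {a, b}


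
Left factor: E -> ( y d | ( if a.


Common prefix: '('
Factored: E -> ( E', E' -> y d | if a


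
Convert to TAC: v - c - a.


Break into single-operator statements:
t1 = v - c
t2 = t1 - a


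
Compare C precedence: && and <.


'<' is relational (level 7); '&&' is logical AND (level 2)
Higher level binds tighter
'<' has higher precedence than '&&'


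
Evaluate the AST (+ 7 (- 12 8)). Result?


Evaluate inner: (- 12 8) = 4
Evaluate root: (+ 7 4) = 11
Result: 11


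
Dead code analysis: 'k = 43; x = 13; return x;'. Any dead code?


k is assigned but never read
Dead: 'k = 43'


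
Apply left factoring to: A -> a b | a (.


Common prefix: 'a'
Factored: A -> a A', A' -> b | (


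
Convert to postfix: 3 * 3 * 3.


Left to right (same or higher precedence on left)
Postfix: 3 3 * 3 *


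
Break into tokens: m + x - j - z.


Scan left to right, longest-match per lexeme
Tokens: ID(m), OP(+), ID(x), OP(-), ID(j), OP(-), ID(z)


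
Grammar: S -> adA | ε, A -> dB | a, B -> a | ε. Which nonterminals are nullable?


A nonterminal is nullable iff some alternative derives ε (directly, or every symbol in it is nullable)
Nullable: {B, S}


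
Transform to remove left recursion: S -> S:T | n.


Left-recursive alternatives: S:T; non-recursive: n
Introduce S': S -> nS', S' -> :TS' | ε


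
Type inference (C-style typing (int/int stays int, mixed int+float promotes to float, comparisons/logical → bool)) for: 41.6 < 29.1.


Operand types: float < float
Rule: comparison yields bool
Result type: bool


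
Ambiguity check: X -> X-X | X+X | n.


'n-n+n' has two parse trees (no precedence encoded between - and +)
Ambiguous


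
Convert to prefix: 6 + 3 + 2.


left-to-right (same/higher precedence on left): tree is (+ (+ 6 3) 2)
Prefix: + + 6 3 2


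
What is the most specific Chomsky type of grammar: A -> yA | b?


Right-linear: every RHS is a terminal or a terminal followed by one nonterminal
Classification: Type 3 (Regular)


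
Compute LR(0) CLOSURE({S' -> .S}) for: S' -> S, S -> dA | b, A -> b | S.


Start: S' -> .S
For each item with dot before a nonterminal B, add B -> .γ for every B-production
Closure: [S' -> .S, S -> .dA, S -> .b]


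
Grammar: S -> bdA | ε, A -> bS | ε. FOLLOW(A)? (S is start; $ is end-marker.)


$ ∈ FOLLOW(S). For each A -> αBβ: add FIRST(β)\{ε} to FOLLOW(B); if β nullable, add FOLLOW(A).
FOLLOW(A) = {$}


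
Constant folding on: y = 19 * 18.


19 * 18 = 342 at compile time
Optimized: y = 342


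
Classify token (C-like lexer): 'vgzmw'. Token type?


Pattern: letter/underscore followed by alphanumerics, not a keyword
Type: IDENTIFIER


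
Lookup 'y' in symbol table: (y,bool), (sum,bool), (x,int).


Lookup 'y' → type bool


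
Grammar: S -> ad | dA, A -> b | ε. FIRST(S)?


Per alternative of S: FIRST(ad) = {a}; FIRST(dA) = {d}
FIRST(S) = {a, d}


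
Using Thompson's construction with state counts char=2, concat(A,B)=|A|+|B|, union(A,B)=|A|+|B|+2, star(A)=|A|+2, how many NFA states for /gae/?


Syntax tree has 3 char leaf(s), 0 union(s), 0 star(s)
chars contribute 3×2 = 6; each union adds +2; each star adds +2
Total: 6 + 0 + 0 = 6 states


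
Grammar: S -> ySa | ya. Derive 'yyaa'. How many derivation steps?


Derivation: S => ySa => yyaa
Steps: 2


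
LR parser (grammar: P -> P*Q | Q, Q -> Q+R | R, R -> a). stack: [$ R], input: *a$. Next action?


'R' (not preceded by Q+) is the handle for Q -> R
Action: reduce (Q -> R)


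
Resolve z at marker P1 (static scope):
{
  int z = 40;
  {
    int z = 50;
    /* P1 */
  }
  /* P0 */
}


z declared in the same block as P1
z = 50


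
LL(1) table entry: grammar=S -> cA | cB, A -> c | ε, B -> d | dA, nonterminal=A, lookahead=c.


For [A, c]: 'c' ∈ FIRST(c)
Entry: A -> c


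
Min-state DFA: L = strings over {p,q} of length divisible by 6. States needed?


Track length mod 6: states 0..5, accept at 0
Minimal DFA: 6 states


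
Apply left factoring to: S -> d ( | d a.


Common prefix: 'd'
Factored: S -> d S', S' -> ( | a


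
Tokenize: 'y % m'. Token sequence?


Scan left to right, longest-match per lexeme
Tokens: ID(y), OP(%), ID(m)


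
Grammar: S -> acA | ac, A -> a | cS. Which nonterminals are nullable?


A nonterminal is nullable iff some alternative derives ε (directly, or every symbol in it is nullable)
Nullable: {}


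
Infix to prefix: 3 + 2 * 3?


'*' binds tighter: tree is (+ 3 (* 2 3))
Prefix: + 3 * 2 3


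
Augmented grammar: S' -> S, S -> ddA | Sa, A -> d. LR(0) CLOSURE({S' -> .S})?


Start: S' -> .S
For each item with dot before a nonterminal B, add B -> .γ for every B-production
Closure: [S' -> .S, S -> .ddA, S -> .Sa]


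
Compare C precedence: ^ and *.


'*' is multiplicative (level 10); '^' is bitwise XOR (level 4)
Higher level binds tighter
'*' has higher precedence than '^'


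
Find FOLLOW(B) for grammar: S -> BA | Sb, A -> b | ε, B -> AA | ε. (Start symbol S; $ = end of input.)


$ ∈ FOLLOW(S). For each A -> αBβ: add FIRST(β)\{ε} to FOLLOW(B); if β nullable, add FOLLOW(A).
FOLLOW(B) = {$, b}


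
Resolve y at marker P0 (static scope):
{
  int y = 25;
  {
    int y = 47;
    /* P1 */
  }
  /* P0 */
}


y declared in the same block as P0
y = 25


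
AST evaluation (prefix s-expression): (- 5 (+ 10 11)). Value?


Evaluate inner: (+ 10 11) = 21
Evaluate root: (- 5 21) = -16
Result: -16


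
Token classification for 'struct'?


Pattern: reserved word
Type: KEYWORD


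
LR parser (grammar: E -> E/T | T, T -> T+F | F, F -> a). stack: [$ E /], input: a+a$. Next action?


no handle ('E/' is not any RHS); shift 'a'
Action: shift


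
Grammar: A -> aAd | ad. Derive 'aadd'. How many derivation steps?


Derivation: A => aAd => aadd
Steps: 2


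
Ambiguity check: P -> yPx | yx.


balanced y^n…x^n: each string has a unique parse
Unambiguous


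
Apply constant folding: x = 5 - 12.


5 - 12 = -7 at compile time
Optimized: x = -7


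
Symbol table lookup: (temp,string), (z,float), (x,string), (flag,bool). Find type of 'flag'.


Lookup 'flag' → type bool


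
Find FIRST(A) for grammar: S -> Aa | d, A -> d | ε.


Per alternative of A: FIRST(d) = {d}; FIRST(ε) = {ε}
FIRST(A) = {d, ε}


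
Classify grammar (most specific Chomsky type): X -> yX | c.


Right-linear: every RHS is a terminal or a terminal followed by one nonterminal
Classification: Type 3 (Regular)


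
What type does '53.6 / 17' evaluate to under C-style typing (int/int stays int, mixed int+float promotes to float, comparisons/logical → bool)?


Operand types: float / int
Rule: mixed int/float promotes to float; int/int stays int
Result type: float


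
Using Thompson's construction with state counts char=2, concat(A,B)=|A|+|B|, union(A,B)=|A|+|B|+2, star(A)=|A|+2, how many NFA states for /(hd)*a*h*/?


Syntax tree has 4 char leaf(s), 0 union(s), 3 star(s)
chars contribute 4×2 = 8; each union adds +2; each star adds +2
Total: 8 + 0 + 6 = 14 states


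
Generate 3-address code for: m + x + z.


Break into single-operator statements:
t1 = m + x
t2 = t1 + z


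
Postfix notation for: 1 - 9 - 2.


Left to right (same or higher precedence on left)
Postfix: 1 9 - 2 -


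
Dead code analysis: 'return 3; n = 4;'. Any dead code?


statement follows a return and is unreachable
Dead: 'n = 4'


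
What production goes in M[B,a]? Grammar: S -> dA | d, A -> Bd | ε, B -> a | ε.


For [B, a]: 'a' ∈ FIRST(a)
Entry: B -> a


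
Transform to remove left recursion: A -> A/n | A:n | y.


Left-recursive alternatives: A/n, A:n; non-recursive: y
Introduce A': A -> yA', A' -> /nA' | :nA' | ε


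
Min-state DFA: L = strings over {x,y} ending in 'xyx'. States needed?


Track the longest suffix of input matching a prefix of 'xyx': 4 classes (prefixes of length 0..3)
Minimal DFA: 4 states


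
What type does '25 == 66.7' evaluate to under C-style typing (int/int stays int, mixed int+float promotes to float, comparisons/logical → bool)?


Operand types: int == float
Rule: comparison yields bool
Result type: bool


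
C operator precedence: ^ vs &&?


'^' is bitwise XOR (level 4); '&&' is logical AND (level 2)
Higher level binds tighter
'^' has higher precedence than '&&'


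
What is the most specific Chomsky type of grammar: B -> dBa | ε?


Single nonterminal LHS, but d^n a^n is not regular
Classification: Type 2 (Context-Free)


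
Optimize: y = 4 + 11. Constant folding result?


4 + 11 = 15 at compile time
Optimized: y = 15


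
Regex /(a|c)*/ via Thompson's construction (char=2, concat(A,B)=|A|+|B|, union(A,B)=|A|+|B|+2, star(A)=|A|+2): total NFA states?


Syntax tree has 2 char leaf(s), 1 union(s), 1 star(s)
chars contribute 2×2 = 4; each union adds +2; each star adds +2
Total: 4 + 2 + 2 = 8 states


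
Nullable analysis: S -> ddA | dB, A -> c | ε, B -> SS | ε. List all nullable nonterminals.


A nonterminal is nullable iff some alternative derives ε (directly, or every symbol in it is nullable)
Nullable: {A, B}


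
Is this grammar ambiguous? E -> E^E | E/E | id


'id^id/id' has two parse trees (no precedence encoded between ^ and /)
Ambiguous


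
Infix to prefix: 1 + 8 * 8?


'*' binds tighter: tree is (+ 1 (* 8 8))
Prefix: + 1 * 8 8


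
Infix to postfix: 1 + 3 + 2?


Left to right (same or higher precedence on left)
Postfix: 1 3 + 2 +


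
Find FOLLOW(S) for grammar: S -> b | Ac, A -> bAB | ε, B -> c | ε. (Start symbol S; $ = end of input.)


$ ∈ FOLLOW(S). For each A -> αBβ: add FIRST(β)\{ε} to FOLLOW(B); if β nullable, add FOLLOW(A).
FOLLOW(S) = {$}


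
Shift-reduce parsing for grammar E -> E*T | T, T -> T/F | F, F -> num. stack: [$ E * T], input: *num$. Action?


handle 'E*T' on top; lookahead ∈ FOLLOW(E) = {*, $}
Action: reduce (E -> E*T)


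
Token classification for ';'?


Pattern: delimiter/punctuation
Type: PUNCTUATION


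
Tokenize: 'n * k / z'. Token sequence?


Scan left to right, longest-match per lexeme
Tokens: ID(n), OP(*), ID(k), OP(/), ID(z)


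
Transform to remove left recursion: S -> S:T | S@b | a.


Left-recursive alternatives: S:T, S@b; non-recursive: a
Introduce S': S -> aS', S' -> :TS' | @bS' | ε


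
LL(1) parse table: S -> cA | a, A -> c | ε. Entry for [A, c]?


For [A, c]: 'c' ∈ FIRST(c)
Entry: A -> c


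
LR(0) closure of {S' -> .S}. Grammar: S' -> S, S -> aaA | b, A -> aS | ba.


Start: S' -> .S
For each item with dot before a nonterminal B, add B -> .γ for every B-production
Closure: [S' -> .S, S -> .aaA, S -> .b]


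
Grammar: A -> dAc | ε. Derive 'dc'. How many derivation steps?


Derivation: A => dAc => dc
Steps: 2


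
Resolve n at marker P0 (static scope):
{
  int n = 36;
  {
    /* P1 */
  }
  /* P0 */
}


n declared in the same block as P0
n = 36


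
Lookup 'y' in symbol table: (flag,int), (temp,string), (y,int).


Lookup 'y' → type int


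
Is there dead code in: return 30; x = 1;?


statement follows a return and is unreachable
Dead: 'x = 1'


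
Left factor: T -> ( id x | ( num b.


Common prefix: '('
Factored: T -> ( T', T' -> id x | num b


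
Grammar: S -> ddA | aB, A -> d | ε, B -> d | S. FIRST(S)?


Per alternative of S: FIRST(ddA) = {d}; FIRST(aB) = {a}
FIRST(S) = {a, d}


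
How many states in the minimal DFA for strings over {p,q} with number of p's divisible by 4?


Track (count of p) mod 4: states 0..3, accept at 0
Minimal DFA: 4 states


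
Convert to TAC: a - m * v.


Break into single-operator statements:
t1 = m * v
t2 = a - t1


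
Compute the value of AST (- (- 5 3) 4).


Evaluate inner: (- 5 3) = 2
Evaluate root: (- 2 4) = -2
Result: -2


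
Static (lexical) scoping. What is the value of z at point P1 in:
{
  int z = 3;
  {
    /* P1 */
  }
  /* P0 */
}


P1's block does not declare z; resolves to the enclosing declaration at depth 0
z = 3


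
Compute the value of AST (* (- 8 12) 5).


Evaluate inner: (- 8 12) = -4
Evaluate root: (* -4 5) = -20
Result: -20


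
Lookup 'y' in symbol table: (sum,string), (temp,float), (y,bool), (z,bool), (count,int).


Lookup 'y' → type bool


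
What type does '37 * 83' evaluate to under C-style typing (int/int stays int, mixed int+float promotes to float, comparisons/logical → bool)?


Operand types: int * int
Rule: mixed int/float promotes to float; int/int stays int
Result type: int


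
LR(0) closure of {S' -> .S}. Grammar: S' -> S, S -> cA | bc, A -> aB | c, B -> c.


Start: S' -> .S
For each item with dot before a nonterminal B, add B -> .γ for every B-production
Closure: [S' -> .S, S -> .cA, S -> .bc]


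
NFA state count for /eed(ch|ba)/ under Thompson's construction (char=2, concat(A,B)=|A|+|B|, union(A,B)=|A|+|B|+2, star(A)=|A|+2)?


Syntax tree has 7 char leaf(s), 1 union(s), 0 star(s)
chars contribute 7×2 = 14; each union adds +2; each star adds +2
Total: 14 + 2 + 0 = 16 states


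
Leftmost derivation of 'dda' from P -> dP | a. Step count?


Derivation: P => dP => ddP => dda
Steps: 3


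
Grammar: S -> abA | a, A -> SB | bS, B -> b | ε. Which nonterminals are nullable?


A nonterminal is nullable iff some alternative derives ε (directly, or every symbol in it is nullable)
Nullable: {B}


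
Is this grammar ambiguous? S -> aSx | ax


balanced a^n…x^n: each string has a unique parse
Unambiguous


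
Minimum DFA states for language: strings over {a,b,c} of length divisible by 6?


Track length mod 6: states 0..5, accept at 0
Minimal DFA: 6 states


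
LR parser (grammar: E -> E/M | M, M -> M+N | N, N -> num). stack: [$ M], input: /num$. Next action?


lookahead ∉ {+} so M won't extend; reduce E -> M
Action: reduce (E -> M)


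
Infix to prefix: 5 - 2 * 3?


'*' binds tighter: tree is (- 5 (* 2 3))
Prefix: - 5 * 2 3


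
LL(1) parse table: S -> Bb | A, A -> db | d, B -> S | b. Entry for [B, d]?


For [B, d]: 'd' ∈ FIRST(S)
Entry: B -> S


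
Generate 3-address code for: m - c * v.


Break into single-operator statements:
t1 = c * v
t2 = m - t1


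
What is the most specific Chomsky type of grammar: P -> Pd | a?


Left-linear: every RHS is a terminal or one nonterminal followed by a terminal
Classification: Type 3 (Regular)


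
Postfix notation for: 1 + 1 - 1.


Left to right (same or higher precedence on left)
Postfix: 1 1 + 1 -


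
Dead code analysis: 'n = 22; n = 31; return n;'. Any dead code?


first assignment to n is overwritten before any read
Dead: 'n = 22'


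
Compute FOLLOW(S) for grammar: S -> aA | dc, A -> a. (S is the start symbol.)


$ ∈ FOLLOW(S). For each A -> αBβ: add FIRST(β)\{ε} to FOLLOW(B); if β nullable, add FOLLOW(A).
FOLLOW(S) = {$}


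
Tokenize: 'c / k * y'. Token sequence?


Scan left to right, longest-match per lexeme
Tokens: ID(c), OP(/), ID(k), OP(*), ID(y)


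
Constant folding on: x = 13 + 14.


13 + 14 = 27 at compile time
Optimized: x = 27


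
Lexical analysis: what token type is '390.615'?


Pattern: digits with a decimal point
Type: FLOAT_LITERAL


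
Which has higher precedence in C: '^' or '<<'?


'<<' is shift (level 8); '^' is bitwise XOR (level 4)
Higher level binds tighter
'<<' has higher precedence than '^'


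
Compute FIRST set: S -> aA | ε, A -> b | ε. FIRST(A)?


Per alternative of A: FIRST(b) = {b}; FIRST(ε) = {ε}
FIRST(A) = {b, ε}


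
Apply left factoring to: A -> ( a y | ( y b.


Common prefix: '('
Factored: A -> ( A', A' -> a y | y b


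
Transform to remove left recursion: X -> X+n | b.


Left-recursive alternatives: X+n; non-recursive: b
Introduce X': X -> bX', X' -> +nX' | ε


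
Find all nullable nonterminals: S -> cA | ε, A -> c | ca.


A nonterminal is nullable iff some alternative derives ε (directly, or every symbol in it is nullable)
Nullable: {S}


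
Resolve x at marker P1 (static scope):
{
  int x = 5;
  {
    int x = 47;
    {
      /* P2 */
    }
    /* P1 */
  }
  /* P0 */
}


x declared in the same block as P1
x = 47


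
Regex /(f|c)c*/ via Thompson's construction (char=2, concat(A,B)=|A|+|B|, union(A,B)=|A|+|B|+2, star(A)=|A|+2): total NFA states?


Syntax tree has 3 char leaf(s), 1 union(s), 1 star(s)
chars contribute 3×2 = 6; each union adds +2; each star adds +2
Total: 6 + 2 + 2 = 10 states


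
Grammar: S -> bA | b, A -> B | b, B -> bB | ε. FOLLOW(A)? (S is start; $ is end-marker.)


$ ∈ FOLLOW(S). For each A -> αBβ: add FIRST(β)\{ε} to FOLLOW(B); if β nullable, add FOLLOW(A).
FOLLOW(A) = {$}


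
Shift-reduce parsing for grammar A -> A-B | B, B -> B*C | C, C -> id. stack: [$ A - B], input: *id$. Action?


'*' can extend B; shift to build B -> B*C
Action: shift


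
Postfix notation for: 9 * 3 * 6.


Left to right (same or higher precedence on left)
Postfix: 9 3 * 6 *


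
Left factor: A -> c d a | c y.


Common prefix: 'c'
Factored: A -> c A', A' -> d a | y


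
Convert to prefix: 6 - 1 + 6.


left-to-right (same/higher precedence on left): tree is (+ (- 6 1) 6)
Prefix: + - 6 1 6


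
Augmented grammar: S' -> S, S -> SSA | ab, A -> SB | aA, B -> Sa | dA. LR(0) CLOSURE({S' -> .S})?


Start: S' -> .S
For each item with dot before a nonterminal B, add B -> .γ for every B-production
Closure: [S' -> .S, S -> .SSA, S -> .ab]


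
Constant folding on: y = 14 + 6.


14 + 6 = 20 at compile time
Optimized: y = 20


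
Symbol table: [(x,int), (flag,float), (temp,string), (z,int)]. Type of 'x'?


Lookup 'x' → type int


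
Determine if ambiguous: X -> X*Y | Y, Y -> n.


precedence layered via separate nonterminal Y: deterministic
Unambiguous


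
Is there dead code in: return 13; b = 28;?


statement follows a return and is unreachable
Dead: 'b = 28'


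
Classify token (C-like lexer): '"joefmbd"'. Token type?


Pattern: double-quoted sequence
Type: STRING_LITERAL


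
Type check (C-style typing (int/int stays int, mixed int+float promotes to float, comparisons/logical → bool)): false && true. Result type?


Operand types: bool && bool
Rule: logical operators take bool operands and yield bool
Result type: bool


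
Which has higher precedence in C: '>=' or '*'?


'*' is multiplicative (level 10); '>=' is relational (level 7)
Higher level binds tighter
'*' has higher precedence than '>='


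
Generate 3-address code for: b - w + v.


Break into single-operator statements:
t1 = b - w
t2 = t1 + v


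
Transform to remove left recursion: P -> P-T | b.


Left-recursive alternatives: P-T; non-recursive: b
Introduce P': P -> bP', P' -> -TP' | ε


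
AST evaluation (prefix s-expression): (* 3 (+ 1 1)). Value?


Evaluate inner: (+ 1 1) = 2
Evaluate root: (* 3 2) = 6
Result: 6


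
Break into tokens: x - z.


Scan left to right, longest-match per lexeme
Tokens: ID(x), OP(-), ID(z)


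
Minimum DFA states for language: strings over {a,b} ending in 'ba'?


Track the longest suffix of input matching a prefix of 'ba': 3 classes (prefixes of length 0..2)
Minimal DFA: 3 states


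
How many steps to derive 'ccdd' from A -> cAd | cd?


Derivation: A => cAd => ccdd
Steps: 2


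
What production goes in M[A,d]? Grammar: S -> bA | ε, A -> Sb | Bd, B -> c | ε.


For [A, d]: 'd' ∈ FIRST(Bd)
Entry: A -> Bd


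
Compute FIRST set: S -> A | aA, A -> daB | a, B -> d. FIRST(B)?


Per alternative of B: FIRST(d) = {d}
FIRST(B) = {d}


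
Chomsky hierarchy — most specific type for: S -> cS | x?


Right-linear: every RHS is a terminal or a terminal followed by one nonterminal
Classification: Type 3 (Regular)


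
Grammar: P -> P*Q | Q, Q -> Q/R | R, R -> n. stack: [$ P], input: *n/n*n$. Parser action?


shift '*' to continue P -> P*Q
Action: shift
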